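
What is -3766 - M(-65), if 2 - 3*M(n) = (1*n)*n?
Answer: -7075/3 ≈ -2358.3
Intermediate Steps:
M(n) = ⅔ - n²/3 (M(n) = ⅔ - 1*n*n/3 = ⅔ - n*n/3 = ⅔ - n²/3)
-3766 - M(-65) = -3766 - (⅔ - ⅓*(-65)²) = -3766 - (⅔ - ⅓*4225) = -3766 - (⅔ - 4225/3) = -3766 - 1*(-4223/3) = -3766 + 4223/3 = -7075/3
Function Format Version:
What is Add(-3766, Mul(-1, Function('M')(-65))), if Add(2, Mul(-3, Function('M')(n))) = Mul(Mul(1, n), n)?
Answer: Rational(-7075, 3) ≈ -2358.3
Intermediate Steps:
Function('M')(n) = Add(Rational(2, 3), Mul(Rational(-1, 3), Pow(n, 2))) (Function('M')(n) = Add(Rational(2, 3), Mul(Rational(-1, 3), Mul(Mul(1, n), n))) = Add(Rational(2, 3), Mul(Rational(-1, 3), Mul(n, n))) = Add(Rational(2, 3), Mul(Rational(-1, 3), Pow(n, 2))))
Add(-3766, Mul(-1, Function('M')(-65))) = Add(-3766, Mul(-1, Add(Rational(2, 3), Mul(Rational(-1, 3), Pow(-65, 2))))) = Add(-3766, Mul(-1, Add(Rational(2, 3), Mul(Rational(-1, 3), 4225)))) = Add(-3766, Mul(-1, Add(Rational(2, 3), Rational(-4225, 3)))) = Add(-3766, Mul(-1, Rational(-4223, 3))) = Add(-3766, Rational(4223, 3)) = Rational(-7075, 3)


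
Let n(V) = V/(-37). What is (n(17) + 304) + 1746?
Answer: 75833/37 ≈ 2049.5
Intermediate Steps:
n(V) = -V/37 (n(V) = V*(-1/37) = -V/37)
(n(17) + 304) + 1746 = (-1/37*17 + 304) + 1746 = (-17/37 + 304) + 1746 = 11231/37 + 1746 = 75833/37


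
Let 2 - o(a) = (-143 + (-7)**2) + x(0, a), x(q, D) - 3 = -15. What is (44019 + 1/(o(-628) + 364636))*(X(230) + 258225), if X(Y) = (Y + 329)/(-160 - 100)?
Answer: 82918797370892609/7294880 ≈ 1.1367e+10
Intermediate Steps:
x(q, D) = -12 (x(q, D) = 3 - 15 = -12)
o(a) = 108 (o(a) = 2 - ((-143 + (-7)**2) - 12) = 2 - ((-143 + 49) - 12) = 2 - (-94 - 12) = 2 - 1*(-106) = 2 + 106 = 108)
X(Y) = -329/260 - Y/260 (X(Y) = (329 + Y)/(-260) = (329 + Y)*(-1/260) = -329/260 - Y/260)
(44019 + 1/(o(-628) + 364636))*(X(230) + 258225) = (44019 + 1/(108 + 364636))*((-329/260 - 1/260*230) + 258225) = (44019 + 1/364744)*((-329/260 - 23/26) + 258225) = (44019 + 1/364744)*(-43/20 + 258225) = (16055666137/364744)*(5164457/20) = 82918797370892609/7294880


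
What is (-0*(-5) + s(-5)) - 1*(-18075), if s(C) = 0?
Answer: 18075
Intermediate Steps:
(-0*(-5) + s(-5)) - 1*(-18075) = (-0*(-5) + 0) - 1*(-18075) = (-55*0 + 0) + 18075 = (0 + 0) + 18075 = 0 + 18075 = 18075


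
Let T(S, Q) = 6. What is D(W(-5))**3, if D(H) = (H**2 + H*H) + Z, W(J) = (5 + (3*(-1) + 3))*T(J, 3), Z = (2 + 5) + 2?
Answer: 5919918129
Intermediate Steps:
Z = 9 (Z = 7 + 2 = 9)
W(J) = 30 (W(J) = (5 + (3*(-1) + 3))*6 = (5 + (-3 + 3))*6 = (5 + 0)*6 = 5*6 = 30)
D(H) = 9 + 2*H**2 (D(H) = (H**2 + H*H) + 9 = (H**2 + H**2) + 9 = 2*H**2 + 9 = 9 + 2*H**2)
D(W(-5))**3 = (9 + 2*30**2)**3 = (9 + 2*900)**3 = (9 + 1800)**3 = 1809**3 = 5919918129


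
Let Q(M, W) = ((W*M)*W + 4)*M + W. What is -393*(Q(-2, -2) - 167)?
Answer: 63273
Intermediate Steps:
Q(M, W) = W + M*(4 + M*W²) (Q(M, W) = ((M*W)*W + 4)*M + W = (M*W² + 4)*M + W = (4 + M*W²)*M + W = M*(4 + M*W²) + W = W + M*(4 + M*W²))
-393*(Q(-2, -2) - 167) = -393*((-2 + 4*(-2) + (-2)²*(-2)²) - 167) = -393*((-2 - 8 + 4*4) - 167) = -393*((-2 - 8 + 16) - 167) = -393*(6 - 167) = -393*(-161) = 63273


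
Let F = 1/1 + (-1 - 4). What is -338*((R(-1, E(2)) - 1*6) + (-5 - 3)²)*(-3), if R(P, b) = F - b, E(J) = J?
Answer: 52728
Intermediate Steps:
F = -4 (F = 1 - 5 = -4)
R(P, b) = -4 - b
-338*((R(-1, E(2)) - 1*6) + (-5 - 3)²)*(-3) = -338*(((-4 - 1*2) - 1*6) + (-5 - 3)²)*(-3) = -338*(((-4 - 2) - 6) + (-8)²)*(-3) = -338*((-6 - 6) + 64)*(-3) = -338*(-12 + 64)*(-3) = -17576*(-3) = -338*(-156) = 52728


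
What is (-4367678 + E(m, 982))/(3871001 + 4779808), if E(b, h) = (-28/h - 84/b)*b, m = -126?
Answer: -2144569378/4247547219 ≈ -0.50490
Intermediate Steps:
E(b, h) = b*(-84/b - 28/h) (E(b, h) = (-84/b - 28/h)*b = b*(-84/b - 28/h))
(-4367678 + E(m, 982))/(3871001 + 4779808) = (-4367678 + (-84 - 28*(-126)/982))/(3871001 + 4779808) = (-4367678 + (-84 - 28*(-126)*1/982))/8650809 = (-4367678 + (-84 + 1764/491))*(1/8650809) = (-4367678 - 39480/491)*(1/8650809) = -2144569378/491*1/8650809 = -2144569378/4247547219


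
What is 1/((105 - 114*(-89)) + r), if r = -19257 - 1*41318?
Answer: -1/50324 ≈ -1.9871e-5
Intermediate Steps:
r = -60575 (r = -19257 - 41318 = -60575)
1/((105 - 114*(-89)) + r) = 1/((105 - 114*(-89)) - 60575) = 1/((105 + 10146) - 60575) = 1/(10251 - 60575) = 1/(-50324) = -1/50324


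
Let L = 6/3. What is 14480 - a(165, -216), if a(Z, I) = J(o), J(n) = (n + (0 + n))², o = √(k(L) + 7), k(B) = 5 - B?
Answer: 14440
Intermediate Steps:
L = 2 (L = 6*(⅓) = 2)
o = √10 (o = √((5 - 1*2) + 7) = √((5 - 2) + 7) = √(3 + 7) = √10 ≈ 3.1623)
J(n) = 4*n² (J(n) = (n + n)² = (2*n)² = 4*n²)
a(Z, I) = 40 (a(Z, I) = 4*(√10)² = 4*10 = 40)
14480 - a(165, -216) = 14480 - 1*40 = 14480 - 40 = 14440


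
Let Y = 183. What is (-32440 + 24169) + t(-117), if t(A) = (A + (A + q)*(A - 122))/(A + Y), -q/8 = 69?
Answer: -64352/11 ≈ -5850.2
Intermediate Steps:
q = -552 (q = -8*69 = -552)
t(A) = (A + (-552 + A)*(-122 + A))/(183 + A) (t(A) = (A + (A - 552)*(A - 122))/(A + 183) = (A + (-552 + A)*(-122 + A))/(183 + A))
(-32440 + 24169) + t(-117) = (-32440 + 24169) + (67344 + (-117)² - 673*(-117))/(183 - 117) = -8271 + (67344 + 13689 + 78741)/66 = -8271 + (1/66)*159774 = -8271 + 26629/11 = -64352/11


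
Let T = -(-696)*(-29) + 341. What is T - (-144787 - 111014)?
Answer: 235958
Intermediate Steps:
T = -19843 (T = -116*174 + 341 = -20184 + 341 = -19843)
T - (-144787 - 111014) = -19843 - (-144787 - 111014) = -19843 - 1*(-255801) = -19843 + 255801 = 235958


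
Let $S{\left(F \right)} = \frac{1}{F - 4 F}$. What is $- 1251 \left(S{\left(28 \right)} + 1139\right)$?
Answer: $- \frac{39896475}{28} \approx -1.4249 \cdot 10^{6}$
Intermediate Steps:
$S{\left(F \right)} = - \frac{1}{3 F}$ ($S{\left(F \right)} = \frac{1}{\left(-3\right) F} = - \frac{1}{3 F}$)
$- 1251 \left(S{\left(28 \right)} + 1139\right) = - 1251 \left(- \frac{1}{3 \cdot 28} + 1139\right) = - 1251 \left(\left(- \frac{1}{3}\right) \frac{1}{28} + 1139\right) = - 1251 \left(- \frac{1}{84} + 1139\right) = \left(-1251\right) \frac{95675}{84} = - \frac{39896475}{28}$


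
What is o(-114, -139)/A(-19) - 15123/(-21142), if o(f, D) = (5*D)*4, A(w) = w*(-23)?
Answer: -52166009/9239054 ≈ -5.6462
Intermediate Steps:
A(w) = -23*w
o(f, D) = 20*D
o(-114, -139)/A(-19) - 15123/(-21142) = (20*(-139))/((-23*(-19))) - 15123/(-21142) = -2780/437 - 15123*(-1/21142) = -2780*1/437 + 15123/21142 = -2780/437 + 15123/21142 = -52166009/9239054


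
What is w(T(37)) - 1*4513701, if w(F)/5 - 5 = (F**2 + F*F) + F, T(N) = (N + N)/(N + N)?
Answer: -4513661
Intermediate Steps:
T(N) = 1 (T(N) = (2*N)/((2*N)) = (2*N)*(1/(2*N)) = 1)
w(F) = 25 + 5*F + 10*F**2 (w(F) = 25 + 5*((F**2 + F*F) + F) = 25 + 5*((F**2 + F**2) + F) = 25 + 5*(2*F**2 + F) = 25 + 5*(F + 2*F**2) = 25 + (5*F + 10*F**2) = 25 + 5*F + 10*F**2)
w(T(37)) - 1*4513701 = (25 + 5*1 + 10*1**2) - 1*4513701 = (25 + 5 + 10*1) - 4513701 = (25 + 5 + 10) - 4513701 = 40 - 4513701 = -4513661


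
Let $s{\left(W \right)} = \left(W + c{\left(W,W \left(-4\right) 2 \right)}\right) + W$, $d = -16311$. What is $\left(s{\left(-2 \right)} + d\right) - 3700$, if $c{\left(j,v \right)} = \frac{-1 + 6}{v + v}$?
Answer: $- \frac{640475}{32} \approx -20015.0$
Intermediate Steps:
$c{\left(j,v \right)} = \frac{5}{2 v}$
$s{\left(W \right)} = 2 W - \frac{5}{16 W}$ ($s{\left(W \right)} = \left(W + \frac{5}{2 W \left(-4\right) 2}\right) + W = \left(W + \frac{5}{2 - 4 W 2}\right) + W = \left(W + \frac{5}{2 \left(- 8 W\right)}\right) + W = \left(W + \frac{5 \left(- \frac{1}{8 W}\right)}{2}\right) + W = \left(W - \frac{5}{16 W}\right) + W = 2 W - \frac{5}{16 W}$)
$\left(s{\left(-2 \right)} + d\right) - 3700 = \left(\left(2 \left(-2\right) - \frac{5}{16 \left(-2\right)}\right) - 16311\right) - 3700 = \left(\left(-4 - - \frac{5}{32}\right) - 16311\right) - 3700 = \left(\left(-4 + \frac{5}{32}\right) - 16311\right) - 3700 = \left(- \frac{123}{32} - 16311\right) - 3700 = - \frac{522075}{32} - 3700 = - \frac{640475}{32}$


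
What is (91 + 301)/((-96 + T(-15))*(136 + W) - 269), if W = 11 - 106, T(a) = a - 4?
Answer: -7/89 ≈ -0.078652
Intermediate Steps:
T(a) = -4 + a
W = -95
(91 + 301)/((-96 + T(-15))*(136 + W) - 269) = (91 + 301)/((-96 + (-4 - 15))*(136 - 95) - 269) = 392/((-96 - 19)*41 - 269) = 392/(-115*41 - 269) = 392/(-4715 - 269) = 392/(-4984) = 392*(-1/4984) = -7/89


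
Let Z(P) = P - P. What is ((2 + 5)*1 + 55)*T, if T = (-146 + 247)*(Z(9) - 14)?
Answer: -87668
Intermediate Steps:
Z(P) = 0
T = -1414 (T = (-146 + 247)*(0 - 14) = 101*(-14) = -1414)
((2 + 5)*1 + 55)*T = ((2 + 5)*1 + 55)*(-1414) = (7*1 + 55)*(-1414) = (7 + 55)*(-1414) = 62*(-1414) = -87668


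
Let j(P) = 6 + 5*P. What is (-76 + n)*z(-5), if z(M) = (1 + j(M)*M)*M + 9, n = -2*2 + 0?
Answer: 37680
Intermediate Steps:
n = -4 (n = -4 + 0 = -4)
z(M) = 9 + M*(1 + M*(6 + 5*M)) (z(M) = (1 + (6 + 5*M)*M)*M + 9 = (1 + M*(6 + 5*M))*M + 9 = M*(1 + M*(6 + 5*M)) + 9 = 9 + M*(1 + M*(6 + 5*M)))
(-76 + n)*z(-5) = (-76 - 4)*(9 - 5 + (-5)**2*(6 + 5*(-5))) = -80*(9 - 5 + 25*(6 - 25)) = -80*(9 - 5 + 25*(-19)) = -80*(9 - 5 - 475) = -80*(-471) = 37680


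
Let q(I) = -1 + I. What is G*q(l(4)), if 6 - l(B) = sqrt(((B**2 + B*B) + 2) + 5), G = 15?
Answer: 75 - 15*sqrt(39) ≈ -18.675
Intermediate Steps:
l(B) = 6 - sqrt(7 + 2*B**2) (l(B) = 6 - sqrt(((B**2 + B*B) + 2) + 5) = 6 - sqrt(((B**2 + B**2) + 2) + 5) = 6 - sqrt((2*B**2 + 2) + 5) = 6 - sqrt((2 + 2*B**2) + 5) = 6 - sqrt(7 + 2*B**2))
G*q(l(4)) = 15*(-1 + (6 - sqrt(7 + 2*4**2))) = 15*(-1 + (6 - sqrt(7 + 2*16))) = 15*(-1 + (6 - sqrt(7 + 32))) = 15*(-1 + (6 - sqrt(39))) = 15*(5 - sqrt(39)) = 75 - 15*sqrt(39)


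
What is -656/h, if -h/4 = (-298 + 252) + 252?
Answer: 82/103 ≈ 0.79612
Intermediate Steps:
h = -824 (h = -4*((-298 + 252) + 252) = -4*(-46 + 252) = -4*206 = -824)
-656/h = -656/(-824) = -656*(-1/824) = 82/103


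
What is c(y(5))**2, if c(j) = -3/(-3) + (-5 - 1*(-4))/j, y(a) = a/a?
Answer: 0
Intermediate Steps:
y(a) = 1
c(j) = 1 - 1/j (c(j) = -3*(-1/3) + (-5 + 4)/j = 1 - 1/j)
c(y(5))**2 = ((-1 + 1)/1)**2 = (1*0)**2 = 0**2 = 0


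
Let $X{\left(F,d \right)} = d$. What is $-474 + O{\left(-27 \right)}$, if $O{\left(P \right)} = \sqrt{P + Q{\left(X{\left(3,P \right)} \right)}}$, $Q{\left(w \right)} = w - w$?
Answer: $-474 + 3 i \sqrt{3} \approx -474.0 + 5.1962 i$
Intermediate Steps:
$Q{\left(w \right)} = 0$
$O{\left(P \right)} = \sqrt{P}$ ($O{\left(P \right)} = \sqrt{P + 0} = \sqrt{P}$)
$-474 + O{\left(-27 \right)} = -474 + \sqrt{-27} = -474 + 3 i \sqrt{3}$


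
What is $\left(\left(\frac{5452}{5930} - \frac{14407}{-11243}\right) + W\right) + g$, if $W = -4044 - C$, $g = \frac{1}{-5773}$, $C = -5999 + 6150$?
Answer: $- \frac{806886680195591}{192445812635} \approx -4192.8$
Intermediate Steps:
$C = 151$
$g = - \frac{1}{5773} \approx -0.00017322$
$W = -4195$ ($W = -4044 - 151 = -4195$)
$\left(\left(\frac{5452}{5930} - \frac{14407}{-11243}\right) + W\right) + g = \left(\left(\frac{5452}{5930} - \frac{14407}{-11243}\right) - 4195\right) - \frac{1}{5773} = \left(\left(5452 \cdot \frac{1}{5930} - - \frac{14407}{11243}\right) - 4195\right) - \frac{1}{5773} = \left(\left(\frac{2726}{2965} + \frac{14407}{11243}\right) - 4195\right) - \frac{1}{5773} = \left(\frac{73365173}{33335495} - 4195\right) - \frac{1}{5773} = - \frac{139769036352}{33335495} - \frac{1}{5773} = - \frac{806886680195591}{192445812635}$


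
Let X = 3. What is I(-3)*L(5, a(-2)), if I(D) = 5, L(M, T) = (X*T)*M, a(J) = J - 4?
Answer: -450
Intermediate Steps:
a(J) = -4 + J
L(M, T) = 3*M*T (L(M, T) = (3*T)*M = 3*M*T)
I(-3)*L(5, a(-2)) = 5*(3*5*(-4 - 2)) = 5*(3*5*(-6)) = 5*(-90) = -450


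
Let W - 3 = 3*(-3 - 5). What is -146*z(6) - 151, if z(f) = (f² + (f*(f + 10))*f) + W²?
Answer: -153889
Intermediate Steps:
W = -21 (W = 3 + 3*(-3 - 5) = 3 + 3*(-8) = 3 - 24 = -21)
z(f) = 441 + f² + f²*(10 + f) (z(f) = (f² + (f*(f + 10))*f) + (-21)² = (f² + (f*(10 + f))*f) + 441 = (f² + f²*(10 + f)) + 441 = 441 + f² + f²*(10 + f))
-146*z(6) - 151 = -146*(441 + 6³ + 11*6²) - 151 = -146*(441 + 216 + 11*36) - 151 = -146*(441 + 216 + 396) - 151 = -146*1053 - 151 = -153738 - 151 = -153889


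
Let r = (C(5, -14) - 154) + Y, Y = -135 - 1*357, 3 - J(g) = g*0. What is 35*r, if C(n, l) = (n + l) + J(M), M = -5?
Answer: -22820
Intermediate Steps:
J(g) = 3 (J(g) = 3 - g*0 = 3 - 1*0 = 3 + 0 = 3)
Y = -492 (Y = -135 - 357 = -492)
C(n, l) = 3 + l + n (C(n, l) = (n + l) + 3 = (l + n) + 3 = 3 + l + n)
r = -652 (r = ((3 - 14 + 5) - 154) - 492 = (-6 - 154) - 492 = -160 - 492 = -652)
35*r = 35*(-652) = -22820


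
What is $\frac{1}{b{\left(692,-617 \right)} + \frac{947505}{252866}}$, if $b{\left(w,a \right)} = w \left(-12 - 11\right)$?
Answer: $- \frac{252866}{4023667751} \approx -6.2845 \cdot 10^{-5}$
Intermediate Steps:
$b{\left(w,a \right)} = - 23 w$ ($b{\left(w,a \right)} = w \left(-23\right) = - 23 w$)
$\frac{1}{b{\left(692,-617 \right)} + \frac{947505}{252866}} = \frac{1}{\left(-23\right) 692 + \frac{947505}{252866}} = \frac{1}{-15916 + 947505 \cdot \frac{1}{252866}} = \frac{1}{-15916 + \frac{947505}{252866}} = \frac{1}{- \frac{4023667751}{252866}} = - \frac{252866}{4023667751}$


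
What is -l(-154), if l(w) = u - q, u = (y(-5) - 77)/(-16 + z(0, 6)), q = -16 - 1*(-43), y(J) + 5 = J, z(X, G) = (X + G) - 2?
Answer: 79/4 ≈ 19.750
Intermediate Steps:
z(X, G) = -2 + G + X (z(X, G) = (G + X) - 2 = -2 + G + X)
y(J) = -5 + J
q = 27 (q = -16 + 43 = 27)
u = 29/4 (u = ((-5 - 5) - 77)/(-16 + (-2 + 6 + 0)) = (-10 - 77)/(-16 + 4) = -87/(-12) = -87*(-1/12) = 29/4 ≈ 7.2500)
l(w) = -79/4 (l(w) = 29/4 - 1*27 = 29/4 - 27 = -79/4)
-l(-154) = -1*(-79/4) = 79/4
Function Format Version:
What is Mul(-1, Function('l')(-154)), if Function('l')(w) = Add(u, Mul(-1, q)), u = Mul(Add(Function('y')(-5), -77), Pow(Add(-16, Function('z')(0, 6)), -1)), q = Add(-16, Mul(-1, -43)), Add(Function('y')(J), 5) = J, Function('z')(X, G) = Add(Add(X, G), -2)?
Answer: Rational(79, 4) ≈ 19.750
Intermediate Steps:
Function('z')(X, G) = Add(-2, G, X) (Function('z')(X, G) = Add(Add(G, X), -2) = Add(-2, G, X))
Function('y')(J) = Add(-5, J)
q = 27 (q = Add(-16, 43) = 27)
u = Rational(29, 4) (u = Mul(Add(Add(-5, -5), -77), Pow(Add(-16, Add(-2, 6, 0)), -1)) = Mul(Add(-10, -77), Pow(Add(-16, 4), -1)) = Mul(-87, Pow(-12, -1)) = Mul(-87, Rational(-1, 12)) = Rational(29, 4) ≈ 7.2500)
Function('l')(w) = Rational(-79, 4) (Function('l')(w) = Add(Rational(29, 4), Mul(-1, 27)) = Add(Rational(29, 4), -27) = Rational(-79, 4))
Mul(-1, Function('l')(-154)) = Mul(-1, Rational(-79, 4)) = Rational(79, 4)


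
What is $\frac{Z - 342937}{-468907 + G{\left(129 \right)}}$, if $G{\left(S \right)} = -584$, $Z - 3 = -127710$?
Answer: $\frac{470644}{469491} \approx 1.0025$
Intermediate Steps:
$Z = -127707$ ($Z = 3 - 127710 = -127707$)
$\frac{Z - 342937}{-468907 + G{\left(129 \right)}} = \frac{-127707 - 342937}{-468907 - 584} = - \frac{470644}{-469491} = \left(-470644\right) \left(- \frac{1}{469491}\right) = \frac{470644}{469491}$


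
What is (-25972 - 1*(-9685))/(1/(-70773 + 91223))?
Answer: -333069150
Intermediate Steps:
(-25972 - 1*(-9685))/(1/(-70773 + 91223)) = (-25972 + 9685)/(1/20450) = -16287/1/20450 = -16287*20450 = -333069150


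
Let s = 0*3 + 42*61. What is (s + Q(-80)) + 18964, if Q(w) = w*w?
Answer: 27926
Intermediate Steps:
Q(w) = w**2
s = 2562 (s = 0 + 2562 = 2562)
(s + Q(-80)) + 18964 = (2562 + (-80)**2) + 18964 = (2562 + 6400) + 18964 = 8962 + 18964 = 27926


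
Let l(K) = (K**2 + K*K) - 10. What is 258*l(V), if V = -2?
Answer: -516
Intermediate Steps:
l(K) = -10 + 2*K**2 (l(K) = (K**2 + K**2) - 10 = 2*K**2 - 10 = -10 + 2*K**2)
258*l(V) = 258*(-10 + 2*(-2)**2) = 258*(-10 + 2*4) = 258*(-10 + 8) = 258*(-2) = -516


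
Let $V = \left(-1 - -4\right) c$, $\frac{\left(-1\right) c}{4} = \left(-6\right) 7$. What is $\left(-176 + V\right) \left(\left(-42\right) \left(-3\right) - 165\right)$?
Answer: $-12792$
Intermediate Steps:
$c = 168$ ($c = - 4 \left(\left(-6\right) 7\right) = \left(-4\right) \left(-42\right) = 168$)
$V = 504$ ($V = \left(-1 - -4\right) 168 = \left(-1 + 4\right) 168 = 3 \cdot 168 = 504$)
$\left(-176 + V\right) \left(\left(-42\right) \left(-3\right) - 165\right) = \left(-176 + 504\right) \left(\left(-42\right) \left(-3\right) - 165\right) = 328 \left(126 - 165\right) = 328 \left(-39\right) = -12792$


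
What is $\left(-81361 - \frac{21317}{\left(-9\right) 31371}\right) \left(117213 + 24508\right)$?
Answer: $- \frac{3255524402788702}{282339} \approx -1.1531 \cdot 10^{10}$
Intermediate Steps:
$\left(-81361 - \frac{21317}{\left(-9\right) 31371}\right) \left(117213 + 24508\right) = \left(-81361 - \frac{21317}{-282339}\right) 141721 = \left(-81361 - - \frac{21317}{282339}\right) 141721 = \left(-81361 + \frac{21317}{282339}\right) 141721 = \left(- \frac{22971362062}{282339}\right) 141721 = - \frac{3255524402788702}{282339}$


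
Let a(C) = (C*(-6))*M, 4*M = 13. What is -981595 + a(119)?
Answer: -1967831/2 ≈ -9.8392e+5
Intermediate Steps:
M = 13/4 (M = (1/4)*13 = 13/4 ≈ 3.2500)
a(C) = -39*C/2 (a(C) = (C*(-6))*(13/4) = -6*C*(13/4) = -39*C/2)
-981595 + a(119) = -981595 - 39/2*119 = -981595 - 4641/2 = -1967831/2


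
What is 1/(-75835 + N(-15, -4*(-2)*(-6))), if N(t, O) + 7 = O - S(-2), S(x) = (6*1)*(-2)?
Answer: -1/75878 ≈ -1.3179e-5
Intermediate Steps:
S(x) = -12 (S(x) = 6*(-2) = -12)
N(t, O) = 5 + O (N(t, O) = -7 + (O - 1*(-12)) = -7 + (O + 12) = -7 + (12 + O) = 5 + O)
1/(-75835 + N(-15, -4*(-2)*(-6))) = 1/(-75835 + (5 - 4*(-2)*(-6))) = 1/(-75835 + (5 + 8*(-6))) = 1/(-75835 + (5 - 48)) = 1/(-75835 - 43) = 1/(-75878) = -1/75878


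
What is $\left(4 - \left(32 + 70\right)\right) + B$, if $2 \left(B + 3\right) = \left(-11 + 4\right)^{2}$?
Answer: $- \frac{153}{2} \approx -76.5$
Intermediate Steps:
$B = \frac{43}{2}$ ($B = -3 + \frac{\left(-11 + 4\right)^{2}}{2} = -3 + \frac{\left(-7\right)^{2}}{2} = -3 + \frac{1}{2} \cdot 49 = -3 + \frac{49}{2} = \frac{43}{2} \approx 21.5$)
$\left(4 - \left(32 + 70\right)\right) + B = \left(4 - \left(32 + 70\right)\right) + \frac{43}{2} = \left(4 - 102\right) + \frac{43}{2} = -98 + \frac{43}{2} = - \frac{153}{2}$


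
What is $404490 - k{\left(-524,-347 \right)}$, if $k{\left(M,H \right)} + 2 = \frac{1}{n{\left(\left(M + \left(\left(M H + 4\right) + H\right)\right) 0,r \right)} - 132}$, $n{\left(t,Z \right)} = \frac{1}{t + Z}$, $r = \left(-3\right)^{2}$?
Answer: $\frac{480132013}{1187} \approx 4.0449 \cdot 10^{5}$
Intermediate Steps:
$r = 9$
$n{\left(t,Z \right)} = \frac{1}{Z + t}$
$k{\left(M,H \right)} = - \frac{2383}{1187}$ ($k{\left(M,H \right)} = -2 + \frac{1}{\frac{1}{9 + \left(M + \left(\left(M H + 4\right) + H\right)\right) 0} - 132} = -2 + \frac{1}{\frac{1}{9 + \left(M + \left(\left(H M + 4\right) + H\right)\right) 0} - 132} = -2 + \frac{1}{\frac{1}{9 + \left(M + \left(\left(4 + H M\right) + H\right)\right) 0} - 132} = -2 + \frac{1}{\frac{1}{9 + \left(M + \left(4 + H + H M\right)\right) 0} - 132} = -2 + \frac{1}{\frac{1}{9 + \left(4 + H + M + H M\right) 0} - 132} = -2 + \frac{1}{\frac{1}{9 + 0} - 132} = -2 + \frac{1}{\frac{1}{9} - 132} = -2 + \frac{1}{- \frac{1187}{9}} = -2 - \frac{9}{1187} = - \frac{2383}{1187}$)
$404490 - k{\left(-524,-347 \right)} = 404490 - - \frac{2383}{1187} = 404490 + \frac{2383}{1187} = \frac{480132013}{1187}$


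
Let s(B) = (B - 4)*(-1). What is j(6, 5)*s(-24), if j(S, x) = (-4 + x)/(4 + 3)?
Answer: 4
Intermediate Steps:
j(S, x) = -4/7 + x/7 (j(S, x) = (-4 + x)/7 = (-4 + x)*(⅐) = -4/7 + x/7)
s(B) = 4 - B (s(B) = (-4 + B)*(-1) = 4 - B)
j(6, 5)*s(-24) = (-4/7 + (⅐)*5)*(4 - 1*(-24)) = (-4/7 + 5/7)*(4 + 24) = (⅐)*28 = 4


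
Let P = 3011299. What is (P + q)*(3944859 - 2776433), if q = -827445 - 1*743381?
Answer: 1683086105498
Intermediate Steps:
q = -1570826 (q = -827445 - 743381 = -1570826)
(P + q)*(3944859 - 2776433) = (3011299 - 1570826)*(3944859 - 2776433) = 1440473*1168426 = 1683086105498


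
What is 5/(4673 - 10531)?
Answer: -5/5858 ≈ -0.00085353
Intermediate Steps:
5/(4673 - 10531) = 5/(-5858) = -1/5858*5 = -5/5858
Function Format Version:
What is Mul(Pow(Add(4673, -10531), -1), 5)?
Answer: Rational(-5, 5858) ≈ -0.00085353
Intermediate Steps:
Mul(Pow(Add(4673, -10531), -1), 5) = Mul(Pow(-5858, -1), 5) = Mul(Rational(-1, 5858), 5) = Rational(-5, 5858)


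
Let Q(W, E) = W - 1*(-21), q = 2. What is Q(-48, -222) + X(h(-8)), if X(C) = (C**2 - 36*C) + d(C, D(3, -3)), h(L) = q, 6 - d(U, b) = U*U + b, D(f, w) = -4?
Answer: -89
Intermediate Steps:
Q(W, E) = 21 + W (Q(W, E) = W + 21 = 21 + W)
d(U, b) = 6 - b - U**2 (d(U, b) = 6 - (U*U + b) = 6 - (U**2 + b) = 6 - (b + U**2) = 6 + (-b - U**2) = 6 - b - U**2)
h(L) = 2
X(C) = 10 - 36*C (X(C) = (C**2 - 36*C) + (6 - 1*(-4) - C**2) = (C**2 - 36*C) + (6 + 4 - C**2) = (C**2 - 36*C) + (10 - C**2) = 10 - 36*C)
Q(-48, -222) + X(h(-8)) = (21 - 48) + (10 - 36*2) = -27 + (10 - 72) = -27 - 62 = -89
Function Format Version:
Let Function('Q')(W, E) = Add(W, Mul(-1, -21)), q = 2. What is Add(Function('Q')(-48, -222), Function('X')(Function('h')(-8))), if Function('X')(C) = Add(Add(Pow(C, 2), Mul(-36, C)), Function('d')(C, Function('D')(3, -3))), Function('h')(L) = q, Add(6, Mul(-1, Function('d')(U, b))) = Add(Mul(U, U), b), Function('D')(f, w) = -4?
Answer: -89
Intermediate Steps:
Function('Q')(W, E) = Add(21, W) (Function('Q')(W, E) = Add(W, 21) = Add(21, W))
Function('d')(U, b) = Add(6, Mul(-1, b), Mul(-1, Pow(U, 2))) (Function('d')(U, b) = Add(6, Mul(-1, Add(Mul(U, U), b))) = Add(6, Mul(-1, Add(Pow(U, 2), b))) = Add(6, Mul(-1, Add(b, Pow(U, 2)))) = Add(6, Add(Mul(-1, b), Mul(-1, Pow(U, 2)))) = Add(6, Mul(-1, b), Mul(-1, Pow(U, 2))))
Function('h')(L) = 2
Function('X')(C) = Add(10, Mul(-36, C)) (Function('X')(C) = Add(Add(Pow(C, 2), Mul(-36, C)), Add(6, Mul(-1, -4), Mul(-1, Pow(C, 2)))) = Add(Add(Pow(C, 2), Mul(-36, C)), Add(6, 4, Mul(-1, Pow(C, 2)))) = Add(Add(Pow(C, 2), Mul(-36, C)), Add(10, Mul(-1, Pow(C, 2)))) = Add(10, Mul(-36, C)))
Add(Function('Q')(-48, -222), Function('X')(Function('h')(-8))) = Add(Add(21, -48), Add(10, Mul(-36, 2))) = Add(-27, Add(10, -72)) = Add(-27, -62) = -89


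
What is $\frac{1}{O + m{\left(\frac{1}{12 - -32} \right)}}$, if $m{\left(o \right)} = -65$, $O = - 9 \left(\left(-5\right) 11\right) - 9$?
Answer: $\frac{1}{421} \approx 0.0023753$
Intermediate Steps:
$O = 486$ ($O = \left(-9\right) \left(-55\right) - 9 = 495 - 9 = 486$)
$\frac{1}{O + m{\left(\frac{1}{12 - -32} \right)}} = \frac{1}{486 - 65} = \frac{1}{421}$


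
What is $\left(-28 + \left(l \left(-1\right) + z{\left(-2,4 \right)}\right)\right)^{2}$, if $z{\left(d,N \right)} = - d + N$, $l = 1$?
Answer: $529$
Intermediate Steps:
$z{\left(d,N \right)} = N - d$
$\left(-28 + \left(l \left(-1\right) + z{\left(-2,4 \right)}\right)\right)^{2} = \left(-28 + \left(1 \left(-1\right) + \left(4 - -2\right)\right)\right)^{2} = \left(-28 + \left(-1 + \left(4 + 2\right)\right)\right)^{2} = \left(-28 + \left(-1 + 6\right)\right)^{2} = \left(-28 + 5\right)^{2} = \left(-23\right)^{2} = 529$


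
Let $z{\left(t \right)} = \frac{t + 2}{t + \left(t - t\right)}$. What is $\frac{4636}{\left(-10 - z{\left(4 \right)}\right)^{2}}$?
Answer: $\frac{18544}{529} \approx 35.055$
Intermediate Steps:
$z{\left(t \right)} = \frac{2 + t}{t}$ ($z{\left(t \right)} = \frac{2 + t}{t + 0} = \frac{2 + t}{t}$)
$\frac{4636}{\left(-10 - z{\left(4 \right)}\right)^{2}} = \frac{4636}{\left(-10 - \frac{2 + 4}{4}\right)^{2}} = \frac{4636}{\left(-10 - \frac{1}{4} \cdot 6\right)^{2}} = \frac{4636}{\left(-10 - \frac{3}{2}\right)^{2}} = \frac{4636}{\left(- \frac{23}{2}\right)^{2}} = \frac{4636}{\frac{529}{4}} = 4636 \cdot \frac{4}{529} = \frac{18544}{529}$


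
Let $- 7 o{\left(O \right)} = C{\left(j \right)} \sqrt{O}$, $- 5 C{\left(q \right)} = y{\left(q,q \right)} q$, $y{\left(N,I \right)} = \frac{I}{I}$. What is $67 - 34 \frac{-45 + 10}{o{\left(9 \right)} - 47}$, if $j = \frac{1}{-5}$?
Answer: $\frac{10089}{242} \approx 41.69$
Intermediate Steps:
$y{\left(N,I \right)} = 1$
$j = - \frac{1}{5} \approx -0.2$
$C{\left(q \right)} = - \frac{q}{5}$ ($C{\left(q \right)} = - \frac{1 q}{5} = - \frac{q}{5}$)
$o{\left(O \right)} = - \frac{\sqrt{O}}{175}$ ($o{\left(O \right)} = - \frac{\left(- \frac{1}{5}\right) \left(- \frac{1}{5}\right) \sqrt{O}}{7} = - \frac{\frac{1}{25} \sqrt{O}}{7} = - \frac{\sqrt{O}}{175}$)
$67 - 34 \frac{-45 + 10}{o{\left(9 \right)} - 47} = 67 - 34 \frac{-45 + 10}{- \frac{\sqrt{9}}{175} - 47} = 67 - 34 \left(- \frac{35}{\left(- \frac{1}{175}\right) 3 - 47}\right) = 67 - 34 \left(- \frac{35}{- \frac{3}{175} - 47}\right) = 67 - 34 \left(- \frac{35}{- \frac{8228}{175}}\right) = 67 - 34 \left(\left(-35\right) \left(- \frac{175}{8228}\right)\right) = 67 - \frac{6125}{242} = \frac{10089}{242}$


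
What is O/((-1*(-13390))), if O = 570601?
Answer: 570601/13390 ≈ 42.614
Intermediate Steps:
O/((-1*(-13390))) = 570601/((-1*(-13390))) = 570601/13390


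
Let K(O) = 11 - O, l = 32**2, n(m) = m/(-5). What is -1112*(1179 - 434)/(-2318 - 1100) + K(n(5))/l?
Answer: 106045447/437504 ≈ 242.39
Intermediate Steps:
n(m) = -m/5 (n(m) = m*(-1/5) = -m/5)
l = 1024
-1112*(1179 - 434)/(-2318 - 1100) + K(n(5))/l = -1112*(1179 - 434)/(-2318 - 1100) + (11 - (-1)*5/5)/1024 = -1112/((-3418/745)) + (11 - 1*(-1))*(1/1024) = -1112/((-3418*1/745)) + (11 + 1)*(1/1024) = -1112/(-3418/745) + 12*(1/1024) = -1112*(-745/3418) + 3/256 = 414220/1709 + 3/256 = 106045447/437504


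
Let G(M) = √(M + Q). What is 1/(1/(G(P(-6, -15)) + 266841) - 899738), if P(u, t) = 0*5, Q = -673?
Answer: (-√673 + 266841*I)/(-240086987657*I + 899738*√673) ≈ -1.1114e-6 - 5.421e-20*I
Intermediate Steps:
P(u, t) = 0
G(M) = √(-673 + M) (G(M) = √(M - 673) = √(-673 + M))
1/(1/(G(P(-6, -15)) + 266841) - 899738) = 1/(1/(√(-673 + 0) + 266841) - 899738) = 1/(1/(√(-673) + 266841) - 899738) = 1/(1/(I*√673 + 266841) - 899738) = 1/(1/(266841 + I*√673) - 899738) = 1/(-899738 + 1/(266841 + I*√673))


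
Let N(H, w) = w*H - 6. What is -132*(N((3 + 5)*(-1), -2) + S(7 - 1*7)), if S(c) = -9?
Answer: -132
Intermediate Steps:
N(H, w) = -6 + H*w (N(H, w) = H*w - 6 = -6 + H*w)
-132*(N((3 + 5)*(-1), -2) + S(7 - 1*7)) = -132*((-6 + ((3 + 5)*(-1))*(-2)) - 9) = -132*((-6 + (8*(-1))*(-2)) - 9) = -132*((-6 - 8*(-2)) - 9) = -132*((-6 + 16) - 9) = -132*(10 - 9) = -132*1 = -132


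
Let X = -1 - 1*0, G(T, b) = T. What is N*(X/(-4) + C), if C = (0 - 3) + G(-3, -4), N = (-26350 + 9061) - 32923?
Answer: 288719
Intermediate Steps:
N = -50212 (N = -17289 - 32923 = -50212)
C = -6 (C = (0 - 3) - 3 = -3 - 3 = -6)
X = -1 (X = -1 + 0 = -1)
N*(X/(-4) + C) = -50212*(-1/(-4) - 6) = -50212*(-¼*(-1) - 6) = -50212*(¼ - 6) = -50212*(-23/4) = 288719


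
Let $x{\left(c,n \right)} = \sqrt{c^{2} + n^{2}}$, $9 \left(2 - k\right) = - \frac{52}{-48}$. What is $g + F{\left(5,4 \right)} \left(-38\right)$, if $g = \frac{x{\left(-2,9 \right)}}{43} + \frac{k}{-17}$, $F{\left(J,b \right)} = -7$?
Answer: $\frac{488173}{1836} + \frac{\sqrt{85}}{43} \approx 266.1$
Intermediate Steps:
$k = \frac{203}{108}$ ($k = 2 - \frac{\left(-52\right) \frac{1}{-48}}{9} = 2 - \frac{\left(-52\right) \left(- \frac{1}{48}\right)}{9} = 2 - \frac{13}{108} = \frac{203}{108} \approx 1.8796$)
$g = - \frac{203}{1836} + \frac{\sqrt{85}}{43}$ ($g = \frac{\sqrt{\left(-2\right)^{2} + 9^{2}}}{43} + \frac{203}{108 \left(-17\right)} = \sqrt{4 + 81} \cdot \frac{1}{43} + \frac{203}{108} \left(- \frac{1}{17}\right) = \sqrt{85} \cdot \frac{1}{43} - \frac{203}{1836} = \frac{\sqrt{85}}{43} - \frac{203}{1836} = - \frac{203}{1836} + \frac{\sqrt{85}}{43} \approx 0.10384$)
$g + F{\left(5,4 \right)} \left(-38\right) = \left(- \frac{203}{1836} + \frac{\sqrt{85}}{43}\right) - -266 = \left(- \frac{203}{1836} + \frac{\sqrt{85}}{43}\right) + 266 = \frac{488173}{1836} + \frac{\sqrt{85}}{43}$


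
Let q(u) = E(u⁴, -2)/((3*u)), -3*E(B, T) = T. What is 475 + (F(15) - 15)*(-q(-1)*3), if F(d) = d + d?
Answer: 485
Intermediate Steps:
E(B, T) = -T/3
F(d) = 2*d
q(u) = 2/(9*u) (q(u) = (-⅓*(-2))/((3*u)) = 2*(1/(3*u))/3 = 2/(9*u))
475 + (F(15) - 15)*(-q(-1)*3) = 475 + (2*15 - 15)*(-2/(9*(-1))*3) = 475 + (30 - 15)*(-2*(-1)/9*3) = 475 + 15*(-1*(-2/9)*3) = 475 + 15*((2/9)*3) = 475 + 15*(⅔) = 475 + 10 = 485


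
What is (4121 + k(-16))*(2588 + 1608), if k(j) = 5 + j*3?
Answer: 17111288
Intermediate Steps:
k(j) = 5 + 3*j
(4121 + k(-16))*(2588 + 1608) = (4121 + (5 + 3*(-16)))*(2588 + 1608) = (4121 + (5 - 48))*4196 = (4121 - 43)*4196 = 4078*4196 = 17111288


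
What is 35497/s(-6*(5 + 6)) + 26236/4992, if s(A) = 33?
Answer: 1348991/1248 ≈ 1080.9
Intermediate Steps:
35497/s(-6*(5 + 6)) + 26236/4992 = 35497/33 + 26236/4992 = 35497*(1/33) + 26236*(1/4992) = 3227/3 + 6559/1248 = 1348991/1248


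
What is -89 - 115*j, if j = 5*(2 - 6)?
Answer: 2211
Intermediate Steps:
j = -20 (j = 5*(-4) = -20)
-89 - 115*j = -89 - 115*(-20) = -89 + 2300 = 2211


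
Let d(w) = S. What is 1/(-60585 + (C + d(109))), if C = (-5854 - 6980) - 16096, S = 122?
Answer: -1/89393 ≈ -1.1187e-5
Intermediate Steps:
d(w) = 122
C = -28930 (C = -12834 - 16096 = -28930)
1/(-60585 + (C + d(109))) = 1/(-60585 + (-28930 + 122)) = 1/(-60585 - 28808) = 1/(-89393) = -1/89393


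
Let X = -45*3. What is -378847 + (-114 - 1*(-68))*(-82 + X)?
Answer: -368865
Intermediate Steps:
X = -135
-378847 + (-114 - 1*(-68))*(-82 + X) = -378847 + (-114 - 1*(-68))*(-82 - 135) = -378847 + (-114 + 68)*(-217) = -378847 - 46*(-217) = -378847 + 9982 = -368865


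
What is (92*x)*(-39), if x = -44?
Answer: 157872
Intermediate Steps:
(92*x)*(-39) = (92*(-44))*(-39) = -4048*(-39) = 157872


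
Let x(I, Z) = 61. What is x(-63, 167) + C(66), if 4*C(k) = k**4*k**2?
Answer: 20663487565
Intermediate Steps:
C(k) = k**6/4 (C(k) = (k**4*k**2)/4 = k**6/4)
x(-63, 167) + C(66) = 61 + (1/4)*66**6 = 61 + (1/4)*82653950016 = 61 + 20663487504 = 20663487565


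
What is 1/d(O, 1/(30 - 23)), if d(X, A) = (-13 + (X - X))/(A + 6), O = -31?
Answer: -43/91 ≈ -0.47253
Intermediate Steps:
d(X, A) = -13/(6 + A) (d(X, A) = (-13 + 0)/(6 + A) = -13/(6 + A))
1/d(O, 1/(30 - 23)) = 1/(-13/(6 + 1/(30 - 23))) = 1/(-13/(6 + 1/7)) = 1/(-13/43/7) = 1/(-13*7/43) = 1/(-91/43) = -43/91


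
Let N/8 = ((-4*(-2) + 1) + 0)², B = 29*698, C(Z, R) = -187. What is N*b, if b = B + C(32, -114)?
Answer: 12995640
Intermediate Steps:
B = 20242
b = 20055 (b = 20242 - 187 = 20055)
N = 648 (N = 8*((-4*(-2) + 1) + 0)² = 8*((8 + 1) + 0)² = 8*(9 + 0)² = 8*9² = 8*81 = 648)
N*b = 648*20055 = 12995640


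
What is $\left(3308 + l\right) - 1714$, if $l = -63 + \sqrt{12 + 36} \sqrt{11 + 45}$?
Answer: $1531 + 8 \sqrt{42} \approx 1582.8$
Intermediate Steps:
$l = -63 + 8 \sqrt{42}$ ($l = -63 + \sqrt{48} \sqrt{56} = -63 + 4 \sqrt{3} \cdot 2 \sqrt{14} = -63 + 8 \sqrt{42} \approx -11.154$)
$\left(3308 + l\right) - 1714 = \left(3308 - \left(63 - 8 \sqrt{42}\right)\right) - 1714 = \left(3245 + 8 \sqrt{42}\right) - 1714 = 1531 + 8 \sqrt{42}$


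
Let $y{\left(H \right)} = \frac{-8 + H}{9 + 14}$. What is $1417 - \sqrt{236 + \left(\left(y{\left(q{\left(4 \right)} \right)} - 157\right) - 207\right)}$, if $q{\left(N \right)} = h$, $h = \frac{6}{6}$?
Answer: $1417 - \frac{i \sqrt{67873}}{23} \approx 1417.0 - 11.327 i$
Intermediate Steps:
$h = 1$ ($h = 6 \cdot \frac{1}{6} = 1$)
$q{\left(N \right)} = 1$
$y{\left(H \right)} = - \frac{8}{23} + \frac{H}{23}$ ($y{\left(H \right)} = \frac{-8 + H}{23} = \left(-8 + H\right) \frac{1}{23} = - \frac{8}{23} + \frac{H}{23}$)
$1417 - \sqrt{236 + \left(\left(y{\left(q{\left(4 \right)} \right)} - 157\right) - 207\right)} = 1417 - \sqrt{236 + \left(\left(\left(- \frac{8}{23} + \frac{1}{23} \cdot 1\right) - 157\right) - 207\right)} = 1417 - \sqrt{236 + \left(\left(\left(- \frac{8}{23} + \frac{1}{23}\right) - 157\right) - 207\right)} = 1417 - \sqrt{236 - \frac{8379}{23}} = 1417 - \sqrt{- \frac{2951}{23}} = 1417 - \frac{i \sqrt{67873}}{23}$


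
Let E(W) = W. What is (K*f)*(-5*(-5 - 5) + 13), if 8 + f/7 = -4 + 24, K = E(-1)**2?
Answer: 5292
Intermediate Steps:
K = 1 (K = (-1)**2 = 1)
f = 84 (f = -56 + 7*(-4 + 24) = -56 + 7*20 = -56 + 140 = 84)
(K*f)*(-5*(-5 - 5) + 13) = (1*84)*(-5*(-5 - 5) + 13) = 84*(-5*(-10) + 13) = 84*(50 + 13) = 84*63 = 5292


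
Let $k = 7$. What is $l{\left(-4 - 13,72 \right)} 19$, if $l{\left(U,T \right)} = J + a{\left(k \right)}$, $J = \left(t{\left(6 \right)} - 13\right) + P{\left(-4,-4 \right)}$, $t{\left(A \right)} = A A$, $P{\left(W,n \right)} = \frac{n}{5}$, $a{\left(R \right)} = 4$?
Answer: $\frac{2489}{5} \approx 497.8$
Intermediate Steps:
$P{\left(W,n \right)} = \frac{n}{5}$ ($P{\left(W,n \right)} = n \frac{1}{5} = \frac{n}{5}$)
$t{\left(A \right)} = A^{2}$
$J = \frac{111}{5}$ ($J = \left(6^{2} - 13\right) + \frac{1}{5} \left(-4\right) = \left(36 - 13\right) - \frac{4}{5} = 23 - \frac{4}{5} = \frac{111}{5} \approx 22.2$)
$l{\left(U,T \right)} = \frac{131}{5}$ ($l{\left(U,T \right)} = \frac{111}{5} + 4 = \frac{131}{5}$)
$l{\left(-4 - 13,72 \right)} 19 = \frac{131}{5} \cdot 19 = \frac{2489}{5}$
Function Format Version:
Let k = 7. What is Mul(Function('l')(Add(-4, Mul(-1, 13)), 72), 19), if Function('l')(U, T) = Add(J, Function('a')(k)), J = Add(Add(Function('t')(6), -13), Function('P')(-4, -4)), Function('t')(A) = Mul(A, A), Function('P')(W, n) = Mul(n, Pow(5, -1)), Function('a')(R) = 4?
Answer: Rational(2489, 5) ≈ 497.80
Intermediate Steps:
Function('P')(W, n) = Mul(Rational(1, 5), n) (Function('P')(W, n) = Mul(n, Rational(1, 5)) = Mul(Rational(1, 5), n))
Function('t')(A) = Pow(A, 2)
J = Rational(111, 5) (J = Add(Add(Pow(6, 2), -13), Mul(Rational(1, 5), -4)) = Add(Add(36, -13), Rational(-4, 5)) = Add(23, Rational(-4, 5)) = Rational(111, 5) ≈ 22.200)
Function('l')(U, T) = Rational(131, 5) (Function('l')(U, T) = Add(Rational(111, 5), 4) = Rational(131, 5))
Mul(Function('l')(Add(-4, Mul(-1, 13)), 72), 19) = Mul(Rational(131, 5), 19) = Rational(2489, 5)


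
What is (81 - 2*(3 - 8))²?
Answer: 8281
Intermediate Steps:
(81 - 2*(3 - 8))² = (81 - 2*(-5))² = (81 + 10)² = 91² = 8281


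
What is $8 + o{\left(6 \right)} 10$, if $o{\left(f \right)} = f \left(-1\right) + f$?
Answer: $8$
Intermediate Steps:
$o{\left(f \right)} = 0$ ($o{\left(f \right)} = - f + f = 0$)
$8 + o{\left(6 \right)} 10 = 8 + 0 \cdot 10 = 8 + 0 = 8$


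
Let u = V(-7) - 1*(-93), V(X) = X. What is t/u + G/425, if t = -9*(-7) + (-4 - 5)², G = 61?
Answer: 33223/18275 ≈ 1.8179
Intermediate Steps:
u = 86 (u = -7 - 1*(-93) = -7 + 93 = 86)
t = 144 (t = 63 + (-9)² = 63 + 81 = 144)
t/u + G/425 = 144/86 + 61/425 = 144*(1/86) + 61*(1/425) = 72/43 + 61/425 = 33223/18275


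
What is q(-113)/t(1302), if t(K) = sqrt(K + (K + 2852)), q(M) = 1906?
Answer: 953*sqrt(341)/682 ≈ 25.804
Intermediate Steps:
t(K) = sqrt(2852 + 2*K) (t(K) = sqrt(K + (2852 + K)) = sqrt(2852 + 2*K))
q(-113)/t(1302) = 1906/(sqrt(2852 + 2*1302)) = 1906/(sqrt(2852 + 2604)) = 1906/(sqrt(5456)) = 1906/((4*sqrt(341))) = 1906*(sqrt(341)/1364) = 953*sqrt(341)/682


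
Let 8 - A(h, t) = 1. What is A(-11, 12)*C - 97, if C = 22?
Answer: 57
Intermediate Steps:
A(h, t) = 7 (A(h, t) = 8 - 1*1 = 8 - 1 = 7)
A(-11, 12)*C - 97 = 7*22 - 97 = 154 - 97 = 57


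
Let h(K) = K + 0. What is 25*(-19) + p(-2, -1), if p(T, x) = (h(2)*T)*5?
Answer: -495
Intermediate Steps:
h(K) = K
p(T, x) = 10*T (p(T, x) = (2*T)*5 = 10*T)
25*(-19) + p(-2, -1) = 25*(-19) + 10*(-2) = -475 - 20 = -495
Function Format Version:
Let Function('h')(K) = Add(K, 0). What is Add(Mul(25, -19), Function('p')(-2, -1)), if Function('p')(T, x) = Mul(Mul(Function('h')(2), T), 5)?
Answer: -495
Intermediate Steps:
Function('h')(K) = K
Function('p')(T, x) = Mul(10, T) (Function('p')(T, x) = Mul(Mul(2, T), 5) = Mul(10, T))
Add(Mul(25, -19), Function('p')(-2, -1)) = Add(Mul(25, -19), Mul(10, -2)) = Add(-475, -20) = -495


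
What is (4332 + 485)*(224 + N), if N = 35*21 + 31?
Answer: 4768830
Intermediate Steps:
N = 766 (N = 735 + 31 = 766)
(4332 + 485)*(224 + N) = (4332 + 485)*(224 + 766) = 4817*990 = 4768830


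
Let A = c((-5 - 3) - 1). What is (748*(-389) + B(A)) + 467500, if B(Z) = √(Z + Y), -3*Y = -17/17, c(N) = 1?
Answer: 176528 + 2*√3/3 ≈ 1.7653e+5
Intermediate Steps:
A = 1
Y = ⅓ (Y = -(-17)/(3*17) = -⅓*(-1) = ⅓ ≈ 0.33333)
B(Z) = √(⅓ + Z) (B(Z) = √(Z + ⅓) = √(⅓ + Z))
(748*(-389) + B(A)) + 467500 = (748*(-389) + √(3 + 9*1)/3) + 467500 = (-290972 + √(3 + 9)/3) + 467500 = (-290972 + √12/3) + 467500 = (-290972 + (2*√3)/3) + 467500 = (-290972 + 2*√3/3) + 467500 = 176528 + 2*√3/3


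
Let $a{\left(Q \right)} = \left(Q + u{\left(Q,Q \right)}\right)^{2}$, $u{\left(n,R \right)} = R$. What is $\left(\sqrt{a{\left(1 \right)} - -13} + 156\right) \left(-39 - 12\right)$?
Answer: $-7956 - 51 \sqrt{17} \approx -8166.3$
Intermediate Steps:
$a{\left(Q \right)} = 4 Q^{2}$ ($a{\left(Q \right)} = \left(Q + Q\right)^{2} = \left(2 Q\right)^{2} = 4 Q^{2}$)
$\left(\sqrt{a{\left(1 \right)} - -13} + 156\right) \left(-39 - 12\right) = \left(\sqrt{4 \cdot 1^{2} - -13} + 156\right) \left(-39 - 12\right) = \left(\sqrt{4 \cdot 1 + 13} + 156\right) \left(-39 - 12\right) = \left(\sqrt{4 + 13} + 156\right) \left(-51\right) = \left(\sqrt{17} + 156\right) \left(-51\right) = \left(156 + \sqrt{17}\right) \left(-51\right) = -7956 - 51 \sqrt{17}$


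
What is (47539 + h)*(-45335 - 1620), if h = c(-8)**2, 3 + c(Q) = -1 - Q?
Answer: -2232945025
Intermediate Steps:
c(Q) = -4 - Q (c(Q) = -3 + (-1 - Q) = -4 - Q)
h = 16 (h = (-4 - 1*(-8))**2 = (-4 + 8)**2 = 4**2 = 16)
(47539 + h)*(-45335 - 1620) = (47539 + 16)*(-45335 - 1620) = 47555*(-46955) = -2232945025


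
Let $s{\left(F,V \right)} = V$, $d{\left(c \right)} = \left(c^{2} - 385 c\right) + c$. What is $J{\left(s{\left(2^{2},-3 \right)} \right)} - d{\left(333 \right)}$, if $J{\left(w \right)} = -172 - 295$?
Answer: $16516$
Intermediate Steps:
$d{\left(c \right)} = c^{2} - 384 c$
$J{\left(w \right)} = -467$ ($J{\left(w \right)} = -172 - 295 = -467$)
$J{\left(s{\left(2^{2},-3 \right)} \right)} - d{\left(333 \right)} = -467 - 333 \left(-384 + 333\right) = -467 - 333 \left(-51\right) = -467 - -16983 = -467 + 16983 = 16516$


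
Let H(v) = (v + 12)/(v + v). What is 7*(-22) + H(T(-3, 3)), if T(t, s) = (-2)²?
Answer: -152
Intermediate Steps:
T(t, s) = 4
H(v) = (12 + v)/(2*v) (H(v) = (12 + v)/((2*v)) = (12 + v)*(1/(2*v)) = (12 + v)/(2*v))
7*(-22) + H(T(-3, 3)) = 7*(-22) + (½)*(12 + 4)/4 = -154 + (½)*(¼)*16 = -154 + 2 = -152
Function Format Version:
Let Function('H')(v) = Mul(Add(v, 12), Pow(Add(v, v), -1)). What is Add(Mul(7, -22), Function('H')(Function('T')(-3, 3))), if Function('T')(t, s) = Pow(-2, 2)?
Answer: -152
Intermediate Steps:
Function('T')(t, s) = 4
Function('H')(v) = Mul(Rational(1, 2), Pow(v, -1), Add(12, v)) (Function('H')(v) = Mul(Add(12, v), Pow(Mul(2, v), -1)) = Mul(Add(12, v), Mul(Rational(1, 2), Pow(v, -1))) = Mul(Rational(1, 2), Pow(v, -1), Add(12, v)))
Add(Mul(7, -22), Function('H')(Function('T')(-3, 3))) = Add(Mul(7, -22), Mul(Rational(1, 2), Pow(4, -1), Add(12, 4))) = Add(-154, Mul(Rational(1, 2), Rational(1, 4), 16)) = Add(-154, 2) = -152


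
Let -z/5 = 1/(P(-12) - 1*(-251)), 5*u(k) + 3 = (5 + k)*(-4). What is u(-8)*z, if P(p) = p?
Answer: -9/239 ≈ -0.037657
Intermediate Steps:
u(k) = -23/5 - 4*k/5 (u(k) = -⅗ + ((5 + k)*(-4))/5 = -⅗ + (-20 - 4*k)/5 = -⅗ + (-4 - 4*k/5) = -23/5 - 4*k/5)
z = -5/239 (z = -5/(-12 - 1*(-251)) = -5/(-12 + 251) = -5/239 ≈ -0.020921)
u(-8)*z = (-23/5 - ⅘*(-8))*(-5/239) = (-23/5 + 32/5)*(-5/239) = (9/5)*(-5/239) = -9/239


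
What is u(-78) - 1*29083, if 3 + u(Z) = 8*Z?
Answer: -29710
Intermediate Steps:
u(Z) = -3 + 8*Z
u(-78) - 1*29083 = (-3 + 8*(-78)) - 1*29083 = (-3 - 624) - 29083 = -627 - 29083 = -29710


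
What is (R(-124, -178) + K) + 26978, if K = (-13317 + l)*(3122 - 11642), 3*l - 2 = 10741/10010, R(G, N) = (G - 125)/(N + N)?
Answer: 40438955060313/356356 ≈ 1.1348e+8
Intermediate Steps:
R(G, N) = (-125 + G)/(2*N) (R(G, N) = (-125 + G)/((2*N)) = (-125 + G)*(1/(2*N)) = (-125 + G)/(2*N))
l = 30761/30030 (l = ⅔ + (10741/10010)/3 = ⅔ + (10741*(1/10010))/3 = ⅔ + (⅓)*(10741/10010) = ⅔ + 10741/30030 = 30761/30030 ≈ 1.0243)
K = 113565564716/1001 (K = (-13317 + 30761/30030)*(3122 - 11642) = -399878749/30030*(-8520) = 113565564716/1001 ≈ 1.1345e+8)
(R(-124, -178) + K) + 26978 = ((½)*(-125 - 124)/(-178) + 113565564716/1001) + 26978 = ((½)*(-1/178)*(-249) + 113565564716/1001) + 26978 = (249/356 + 113565564716/1001) + 26978 = 40429341288145/356356 + 26978 = 40438955060313/356356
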